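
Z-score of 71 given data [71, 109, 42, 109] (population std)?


μ = 82.75, σ = 28.1813
z = (71 - 82.75)/28.1813 = -0.4169

-0.4169


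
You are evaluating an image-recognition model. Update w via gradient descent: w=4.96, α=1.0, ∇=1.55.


w_new = w - α·∇
= 4.96 - 1.0·1.55
= 4.96 - 1.55
= 3.41

3.41


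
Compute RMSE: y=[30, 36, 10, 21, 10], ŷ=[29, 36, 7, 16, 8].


MSE = 39/5 = 7.8
RMSE = √(39/5) = 2.7928

2.7928


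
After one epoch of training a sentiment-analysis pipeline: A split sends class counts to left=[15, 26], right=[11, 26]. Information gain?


Parent = [26, 52], H_parent = 0.9183
H_left = 0.9474 (n=41), H_right = 0.878 (n=37)
H_children = (41/78)·0.9474 + (37/78)·0.878 = 0.9145
IG = 0.9183 - 0.9145 = 0.0038

0.0038


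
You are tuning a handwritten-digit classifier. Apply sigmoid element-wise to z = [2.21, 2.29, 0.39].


σ(2.21) = 1/(1+e^-2.21) = 0.9011
σ(2.29) = 1/(1+e^-2.29) = 0.908
σ(0.39) = 1/(1+e^-0.39) = 0.5963
result = [0.9011, 0.908, 0.5963]

[0.9011, 0.908, 0.5963]


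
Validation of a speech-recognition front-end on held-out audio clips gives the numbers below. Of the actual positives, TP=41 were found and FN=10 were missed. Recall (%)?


Recall = TP/(TP+FN)
= 41/(41+10)
= 41/51 = 80.39%

80.39%


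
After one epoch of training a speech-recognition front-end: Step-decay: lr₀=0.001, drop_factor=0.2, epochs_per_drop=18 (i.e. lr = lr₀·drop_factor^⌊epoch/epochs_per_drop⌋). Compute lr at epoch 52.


n_drops = ⌊52/18⌋ = 2
lr = 0.001·0.2^2 = 0.001·0.04 = 0.00004

0.00004


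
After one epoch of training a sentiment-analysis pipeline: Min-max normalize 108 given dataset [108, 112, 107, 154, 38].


min=38, max=154
(108-38)/(154-38) = 70/116 = 0.6034

0.6034


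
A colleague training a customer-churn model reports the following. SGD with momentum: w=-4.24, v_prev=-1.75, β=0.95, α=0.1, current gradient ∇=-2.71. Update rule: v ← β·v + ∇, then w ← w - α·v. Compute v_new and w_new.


v_new = 0.95·-1.75 - 2.71 = -1.6625 - 2.71 = -4.3725
w_new = -4.24 - 0.1·-4.3725 = -4.24 + 0.43725 = -3.80275

v_new=-4.3725, w_new=-3.80275


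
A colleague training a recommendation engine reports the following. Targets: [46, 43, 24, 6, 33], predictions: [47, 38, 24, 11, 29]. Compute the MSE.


Squared errors: (46-47)²=1, (43-38)²=25, (24-24)²=0, (6-11)²=25, (33-29)²=16
Sum = 67
MSE = 67/5 = 67/5

67/5


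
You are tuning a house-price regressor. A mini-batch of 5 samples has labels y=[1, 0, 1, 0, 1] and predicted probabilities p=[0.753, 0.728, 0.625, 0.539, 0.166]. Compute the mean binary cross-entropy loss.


L[0] = -ln(0.753) = 0.2837
L[1] = -ln(1-0.728) = -ln(0.272) = 1.302
L[2] = -ln(0.625) = 0.47
L[3] = -ln(1-0.539) = -ln(0.461) = 0.7744
L[4] = -ln(0.166) = 1.7958
mean = (0.2837 + 1.302 + 0.47 + 0.7744 + 1.7958)/5 = 0.9252

0.9252


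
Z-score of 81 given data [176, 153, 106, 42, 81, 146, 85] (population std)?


μ = 112.7143, σ = 44.0056
z = (81 - 112.7143)/44.0056 = -0.7207

-0.7207


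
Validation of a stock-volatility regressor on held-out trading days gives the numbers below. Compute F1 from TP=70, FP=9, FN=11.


Precision = 70/79 = 0.8861
Recall = 70/81 = 0.8642
F1 = 2·P·R/(P+R) = 2·TP/(2·TP+FP+FN) = 140/(140+9+11) = 140/160 = 0.875

0.875


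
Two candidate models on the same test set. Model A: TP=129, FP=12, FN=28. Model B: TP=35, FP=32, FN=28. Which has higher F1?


Model A: P=129/141=0.9149, R=129/157=0.8217, F1=2PR/(P+R)=2TP/(2TP+FP+FN)=258/298=0.8658
Model B: P=35/67=0.5224, R=35/63=0.5556, F1=2PR/(P+R)=2TP/(2TP+FP+FN)=70/130=0.5385
0.8658 > 0.5385 → Model A

Model A


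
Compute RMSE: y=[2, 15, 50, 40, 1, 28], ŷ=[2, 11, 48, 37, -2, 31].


MSE = 47/6 = 7.8333
RMSE = √(47/6) = 2.7988

2.7988


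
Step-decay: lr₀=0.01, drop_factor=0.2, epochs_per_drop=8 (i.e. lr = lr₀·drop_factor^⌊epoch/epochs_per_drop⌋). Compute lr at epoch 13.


n_drops = ⌊13/8⌋ = 1
lr = 0.01·0.2^1 = 0.01·0.2 = 0.002

0.002


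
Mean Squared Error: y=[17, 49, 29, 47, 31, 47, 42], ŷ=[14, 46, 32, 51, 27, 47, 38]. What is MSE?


Squared errors: (17-14)²=9, (49-46)²=9, (29-32)²=9, (47-51)²=16, (31-27)²=16, (47-47)²=0, (42-38)²=16
Sum = 75
MSE = 75/7 = 75/7

75/7


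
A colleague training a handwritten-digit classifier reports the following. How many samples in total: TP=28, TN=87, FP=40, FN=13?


Total = TP + TN + FP + FN
= 28 + 87 + 40 + 13
= 168
(Predicted positive: 68, predicted negative: 100)

168


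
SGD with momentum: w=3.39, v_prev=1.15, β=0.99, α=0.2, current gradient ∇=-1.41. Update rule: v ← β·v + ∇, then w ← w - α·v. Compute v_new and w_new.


v_new = 0.99·1.15 - 1.41 = 1.1385 - 1.41 = -0.2715
w_new = 3.39 - 0.2·-0.2715 = 3.39 + 0.0543 = 3.4443

v_new=-0.2715, w_new=3.4443


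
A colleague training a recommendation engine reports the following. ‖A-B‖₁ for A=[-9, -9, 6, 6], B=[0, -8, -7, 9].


d = |-9-0| + |-9+ 8| + |6+ 7| + |6-9|
  = 9 + 1 + 13 + 3
  = 26

26


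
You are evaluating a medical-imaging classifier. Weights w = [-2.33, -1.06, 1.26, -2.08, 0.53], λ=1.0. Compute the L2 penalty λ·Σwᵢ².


‖w‖₂² = (-2.33)² + (-1.06)² + (1.26)² + (-2.08)² + (0.53)²
     = 5.4289 + 1.1236 + 1.5876 + 4.3264 + 0.2809
     = 12.7474
λ·‖w‖₂² = 1.0·12.7474 = 12.7474

12.7474


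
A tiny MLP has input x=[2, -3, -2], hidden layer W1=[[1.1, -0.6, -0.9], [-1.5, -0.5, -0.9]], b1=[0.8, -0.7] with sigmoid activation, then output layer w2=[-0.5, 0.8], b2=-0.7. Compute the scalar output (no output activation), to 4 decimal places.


z1[0] = (1.1)·(2) + (-0.6)·(-3) + (-0.9)·(-2) + 0.8 = 6.6
z1[1] = (-1.5)·(2) + (-0.5)·(-3) + (-0.9)·(-2) - 0.7 = -0.4
h = sigmoid(z1) = [0.9986, 0.4013]
output = (-0.5)·(0.9986) + (0.8)·(0.4013) - 0.7 = -0.8783

-0.8783


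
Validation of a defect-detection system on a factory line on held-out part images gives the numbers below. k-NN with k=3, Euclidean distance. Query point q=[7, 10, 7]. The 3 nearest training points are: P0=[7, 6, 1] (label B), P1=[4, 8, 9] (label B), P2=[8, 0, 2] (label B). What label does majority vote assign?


d(q,P0) = 7.2111  (label B)
d(q,P1) = 4.1231  (label B)
d(q,P2) = 11.225  (label B)
Votes: A=0, B=3
Majority → B

B


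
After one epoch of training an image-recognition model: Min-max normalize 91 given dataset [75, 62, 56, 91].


min=56, max=91
(91-56)/(91-56) = 35/35 = 1.0

1.0


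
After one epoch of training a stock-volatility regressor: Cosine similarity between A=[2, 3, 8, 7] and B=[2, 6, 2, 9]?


A·B = 2·2 + 3·6 + 8·2 + 7·9 = 101
‖A‖ = √126 = 11.225, ‖B‖ = √125 = 11.1803
cos = 101/(√126·√125) = 101/√15750 = 0.8048

0.8048


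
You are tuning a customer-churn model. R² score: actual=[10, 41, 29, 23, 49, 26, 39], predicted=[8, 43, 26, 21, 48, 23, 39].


ȳ = 31
SS_res = Σ(y-ŷ)² = 31
SS_tot = Σ(y-ȳ)² = 1022
R² = 1 - SS_res/SS_tot = 1 - 0.0303 = 0.9697

0.9697


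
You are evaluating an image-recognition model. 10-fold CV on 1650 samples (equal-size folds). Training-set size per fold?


Fold size = 1650/10 = 165
Training per fold = 1650 - 165 = 1485

1485


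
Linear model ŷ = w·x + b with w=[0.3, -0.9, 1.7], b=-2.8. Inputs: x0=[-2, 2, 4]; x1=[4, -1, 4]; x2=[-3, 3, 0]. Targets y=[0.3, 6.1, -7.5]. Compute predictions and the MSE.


ŷ0 = (0.3)·(-2) + (-0.9)·(2) + (1.7)·(4) - 2.8 = 1.6
ŷ1 = (0.3)·(4) + (-0.9)·(-1) + (1.7)·(4) - 2.8 = 6.1
ŷ2 = (0.3)·(-3) + (-0.9)·(3) + (1.7)·(0) - 2.8 = -6.4
errors² = [1.69, 0.0, 1.21]
MSE = 2.9000/3 = 0.9667

0.9667


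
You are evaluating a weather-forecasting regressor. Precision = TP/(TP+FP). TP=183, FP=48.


Precision = TP/(TP+FP)
= 183/(183+48)
= 183/231 = 79.22%

79.22%


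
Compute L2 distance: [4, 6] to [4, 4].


d = √((4-4)² + (6-4)²)
  = √(0 + 4)
  = √4 = 2.0

2.0


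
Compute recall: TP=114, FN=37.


Recall = TP/(TP+FN)
= 114/(114+37)
= 114/151 = 75.5%

75.5%


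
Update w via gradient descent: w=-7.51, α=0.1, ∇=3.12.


w_new = w - α·∇
= -7.51 - 0.1·3.12
= -7.51 - 0.312
= -7.822

-7.822


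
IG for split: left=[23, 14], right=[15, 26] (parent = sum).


Parent = [38, 40], H_parent = 0.9995
H_left = 0.9569 (n=37), H_right = 0.9474 (n=41)
H_children = (37/78)·0.9569 + (41/78)·0.9474 = 0.9519
IG = 0.9995 - 0.9519 = 0.0476

0.0476


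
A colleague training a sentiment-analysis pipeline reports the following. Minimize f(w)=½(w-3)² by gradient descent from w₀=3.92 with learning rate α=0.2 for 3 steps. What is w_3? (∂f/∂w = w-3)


step 1: grad = 3.92-3 = 0.92; w = 3.92 - 0.2·(0.92) = 3.736
step 2: grad = 3.736-3 = 0.736; w = 3.736 - 0.2·(0.736) = 3.5888
step 3: grad = 3.5888-3 = 0.5888; w = 3.5888 - 0.2·(0.5888) = 3.47104

3.47104


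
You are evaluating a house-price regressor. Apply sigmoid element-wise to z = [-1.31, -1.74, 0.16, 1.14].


σ(-1.31) = 1/(1+e^1.31) = 0.2125
σ(-1.74) = 1/(1+e^1.74) = 0.1493
σ(0.16) = 1/(1+e^-0.16) = 0.5399
σ(1.14) = 1/(1+e^-1.14) = 0.7577
result = [0.2125, 0.1493, 0.5399, 0.7577]

[0.2125, 0.1493, 0.5399, 0.7577]


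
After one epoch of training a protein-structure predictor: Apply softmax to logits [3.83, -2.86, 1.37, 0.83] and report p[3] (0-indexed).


Exponentials: e^3.83=46.0625, e^-2.86=0.0573, e^1.37=3.9354, e^0.83=2.2933
Sum = 52.3485
Softmax = [0.8799, 0.0011, 0.0752, 0.0438]
p[3] = 2.2933/52.3485 = 0.0438

0.0438


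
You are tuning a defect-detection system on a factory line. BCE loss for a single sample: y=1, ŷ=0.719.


BCE = -[y·ln(p) + (1-y)·ln(1-p)]
= -1·ln(0.719) - 0
= -ln(0.719) = 0.3299

0.3299


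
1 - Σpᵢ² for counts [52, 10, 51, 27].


Probabilities: [52/140, 10/140, 51/140, 27/140] ≈ [0.3714, 0.0714, 0.3643, 0.1929]
Σpᵢ² = (2704 + 100 + 2601 + 729)/140² = 6134/19600
Gini = 1 - Σpᵢ² = 1 - 6134/19600 = 0.687

0.687


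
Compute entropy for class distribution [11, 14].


Probabilities: [11/25, 14/25] ≈ [0.44, 0.56]
H = -((11/25)·log₂(11/25) + (14/25)·log₂(14/25))
  = 0.9896 bits

0.9896 bits


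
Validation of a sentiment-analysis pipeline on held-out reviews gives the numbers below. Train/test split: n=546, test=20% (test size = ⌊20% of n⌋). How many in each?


Test = ⌊546·20/100⌋ = 109
Train = 546 - 109 = 437

Train: 437, Test: 109


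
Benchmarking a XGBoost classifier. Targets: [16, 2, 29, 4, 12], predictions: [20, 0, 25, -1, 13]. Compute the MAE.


Absolute errors: |16-20|=4, |2-0|=2, |29-25|=4, |4+ 1|=5, |12-13|=1
Sum = 16
MAE = 16/5 = 16/5

16/5


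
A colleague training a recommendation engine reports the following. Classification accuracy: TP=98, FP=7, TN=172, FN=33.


Accuracy = (TP+TN)/(TP+TN+FP+FN)
= (98+172)/(310)
= 270/310 = 87.1%

87.1%


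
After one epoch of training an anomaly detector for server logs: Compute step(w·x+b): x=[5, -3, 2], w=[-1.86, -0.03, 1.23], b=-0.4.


z = (5)·(-1.86) + (-3)·(-0.03) + (2)·(1.23) - 0.4
  = -7.15
step(z) = 0 (z<0)

0


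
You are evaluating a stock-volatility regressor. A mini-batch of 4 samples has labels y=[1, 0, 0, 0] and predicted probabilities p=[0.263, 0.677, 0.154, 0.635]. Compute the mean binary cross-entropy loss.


L[0] = -ln(0.263) = 1.3356
L[1] = -ln(1-0.677) = -ln(0.323) = 1.1301
L[2] = -ln(1-0.154) = -ln(0.846) = 0.1672
L[3] = -ln(1-0.635) = -ln(0.365) = 1.0079
mean = (1.3356 + 1.1301 + 0.1672 + 1.0079)/4 = 0.9102

0.9102


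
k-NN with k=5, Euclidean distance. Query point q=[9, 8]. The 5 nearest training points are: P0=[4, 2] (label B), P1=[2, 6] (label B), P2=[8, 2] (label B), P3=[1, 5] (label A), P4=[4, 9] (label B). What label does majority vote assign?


d(q,P0) = 7.8102  (label B)
d(q,P1) = 7.2801  (label B)
d(q,P2) = 6.0828  (label B)
d(q,P3) = 8.544  (label A)
d(q,P4) = 5.099  (label B)
Votes: A=1, B=4
Majority → B

B


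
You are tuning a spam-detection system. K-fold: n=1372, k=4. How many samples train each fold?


Fold size = 1372/4 = 343
Training per fold = 1372 - 343 = 1029

1029


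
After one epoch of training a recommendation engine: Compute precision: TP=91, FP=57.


Precision = TP/(TP+FP)
= 91/(91+57)
= 91/148 = 61.49%

61.49%


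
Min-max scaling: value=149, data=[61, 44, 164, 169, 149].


min=44, max=169
(149-44)/(169-44) = 105/125 = 0.84

0.84


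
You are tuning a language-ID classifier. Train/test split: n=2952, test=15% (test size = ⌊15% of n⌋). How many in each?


Test = ⌊2952·15/100⌋ = 442
Train = 2952 - 442 = 2510

Train: 2510, Test: 442


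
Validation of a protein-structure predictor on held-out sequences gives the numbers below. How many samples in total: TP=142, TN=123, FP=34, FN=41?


Total = TP + TN + FP + FN
= 142 + 123 + 34 + 41
= 340
(Predicted positive: 176, predicted negative: 164)

340


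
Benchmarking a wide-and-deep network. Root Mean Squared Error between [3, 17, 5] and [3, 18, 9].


MSE = 17/3 = 5.6667
RMSE = √(17/3) = 2.3805

2.3805


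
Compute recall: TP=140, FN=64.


Recall = TP/(TP+FN)
= 140/(140+64)
= 140/204 = 68.63%

68.63%


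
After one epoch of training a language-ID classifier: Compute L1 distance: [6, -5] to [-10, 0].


d = |6+ 10| + |-5-0|
  = 16 + 5
  = 21

21


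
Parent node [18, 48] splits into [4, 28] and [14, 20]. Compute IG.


Parent = [18, 48], H_parent = 0.8454
H_left = 0.5436 (n=32), H_right = 0.9774 (n=34)
H_children = (32/66)·0.5436 + (34/66)·0.9774 = 0.7671
IG = 0.8454 - 0.7671 = 0.0783

0.0783


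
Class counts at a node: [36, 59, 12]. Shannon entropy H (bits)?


Probabilities: [36/107, 59/107, 12/107] ≈ [0.3364, 0.5514, 0.1121]
H = -((36/107)·log₂(36/107) + (59/107)·log₂(59/107) + (12/107)·log₂(12/107))
  = 1.3563 bits

1.3563 bits


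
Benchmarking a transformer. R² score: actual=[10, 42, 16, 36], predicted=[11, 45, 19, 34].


ȳ = 26
SS_res = Σ(y-ŷ)² = 23
SS_tot = Σ(y-ȳ)² = 712
R² = 1 - SS_res/SS_tot = 1 - 0.0323 = 0.9677

0.9677


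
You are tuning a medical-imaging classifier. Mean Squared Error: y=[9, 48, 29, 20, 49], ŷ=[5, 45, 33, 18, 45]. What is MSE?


Squared errors: (9-5)²=16, (48-45)²=9, (29-33)²=16, (20-18)²=4, (49-45)²=16
Sum = 61
MSE = 61/5 = 61/5

61/5


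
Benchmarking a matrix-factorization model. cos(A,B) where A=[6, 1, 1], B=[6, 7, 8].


A·B = 6·6 + 1·7 + 1·8 = 51
‖A‖ = √38 = 6.1644, ‖B‖ = √149 = 12.2066
cos = 51/(√38·√149) = 51/√5662 = 0.6778

0.6778


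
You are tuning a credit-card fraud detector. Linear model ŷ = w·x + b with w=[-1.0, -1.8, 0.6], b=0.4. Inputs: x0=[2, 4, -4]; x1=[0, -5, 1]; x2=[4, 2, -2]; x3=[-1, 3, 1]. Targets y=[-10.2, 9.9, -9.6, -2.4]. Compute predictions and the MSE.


ŷ0 = (-1.0)·(2) + (-1.8)·(4) + (0.6)·(-4) + 0.4 = -11.2
ŷ1 = (-1.0)·(0) + (-1.8)·(-5) + (0.6)·(1) + 0.4 = 10.0
ŷ2 = (-1.0)·(4) + (-1.8)·(2) + (0.6)·(-2) + 0.4 = -8.4
ŷ3 = (-1.0)·(-1) + (-1.8)·(3) + (0.6)·(1) + 0.4 = -3.4
errors² = [1.0, 0.01, 1.44, 1.0]
MSE = 3.4500/4 = 0.8625

0.8625


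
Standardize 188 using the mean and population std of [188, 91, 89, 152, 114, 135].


μ = 128.1667, σ = 34.9066
z = (188 - 128.1667)/34.9066 = 1.7141

1.7141


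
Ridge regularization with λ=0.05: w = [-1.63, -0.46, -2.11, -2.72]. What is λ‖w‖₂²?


‖w‖₂² = (-1.63)² + (-0.46)² + (-2.11)² + (-2.72)²
     = 2.6569 + 0.2116 + 4.4521 + 7.3984
     = 14.719
λ·‖w‖₂² = 0.05·14.719 = 0.73595

0.73595


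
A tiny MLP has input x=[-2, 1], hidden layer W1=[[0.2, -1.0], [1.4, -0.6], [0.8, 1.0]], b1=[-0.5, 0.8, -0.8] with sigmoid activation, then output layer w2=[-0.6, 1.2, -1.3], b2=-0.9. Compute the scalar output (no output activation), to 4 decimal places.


z1[0] = (0.2)·(-2) + (-1.0)·(1) - 0.5 = -1.9
z1[1] = (1.4)·(-2) + (-0.6)·(1) + 0.8 = -2.6
z1[2] = (0.8)·(-2) + (1.0)·(1) - 0.8 = -1.4
h = sigmoid(z1) = [0.1301, 0.0691, 0.1978]
output = (-0.6)·(0.1301) + (1.2)·(0.0691) + (-1.3)·(0.1978) - 0.9 = -1.1523

-1.1523


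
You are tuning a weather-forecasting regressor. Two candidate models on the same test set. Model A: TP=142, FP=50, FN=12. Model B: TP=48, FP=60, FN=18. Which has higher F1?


Model A: P=142/192=0.7396, R=142/154=0.9221, F1=2PR/(P+R)=2TP/(2TP+FP+FN)=284/346=0.8208
Model B: P=48/108=0.4444, R=48/66=0.7273, F1=2PR/(P+R)=2TP/(2TP+FP+FN)=96/174=0.5517
0.8208 > 0.5517 → Model A

Model A


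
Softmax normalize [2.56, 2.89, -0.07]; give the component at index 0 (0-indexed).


Exponentials: e^2.56=12.9358, e^2.89=17.9933, e^-0.07=0.9324
Sum = 31.8615
Softmax = [0.406, 0.5647, 0.0293]
p[0] = 12.9358/31.8615 = 0.406

0.406


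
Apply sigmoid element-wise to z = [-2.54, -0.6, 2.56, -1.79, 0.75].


σ(-2.54) = 1/(1+e^2.54) = 0.0731
σ(-0.6) = 1/(1+e^0.6) = 0.3543
σ(2.56) = 1/(1+e^-2.56) = 0.9282
σ(-1.79) = 1/(1+e^1.79) = 0.1431
σ(0.75) = 1/(1+e^-0.75) = 0.6792
result = [0.0731, 0.3543, 0.9282, 0.1431, 0.6792]

[0.0731, 0.3543, 0.9282, 0.1431, 0.6792]


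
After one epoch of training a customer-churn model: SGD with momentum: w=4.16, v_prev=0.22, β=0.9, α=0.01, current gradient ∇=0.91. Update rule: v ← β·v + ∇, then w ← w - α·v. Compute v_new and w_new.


v_new = 0.9·0.22 + 0.91 = 0.198 + 0.91 = 1.108
w_new = 4.16 - 0.01·1.108 = 4.16 - 0.01108 = 4.14892

v_new=1.108, w_new=4.14892


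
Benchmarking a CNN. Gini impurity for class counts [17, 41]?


Probabilities: [17/58, 41/58] ≈ [0.2931, 0.7069]
Σpᵢ² = (289 + 1681)/58² = 1970/3364
Gini = 1 - Σpᵢ² = 1 - 1970/3364 = 0.4144

0.4144


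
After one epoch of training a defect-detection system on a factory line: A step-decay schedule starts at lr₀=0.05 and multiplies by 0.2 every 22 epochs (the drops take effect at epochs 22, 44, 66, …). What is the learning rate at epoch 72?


n_drops = ⌊72/22⌋ = 3
lr = 0.05·0.2^3 = 0.05·0.008 = 0.0004

0.0004


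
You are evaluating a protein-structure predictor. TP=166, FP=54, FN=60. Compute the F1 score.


Precision = 166/220 = 0.7545
Recall = 166/226 = 0.7345
F1 = 2·P·R/(P+R) = 2·TP/(2·TP+FP+FN) = 332/(332+54+60) = 332/446 = 0.7444

0.7444


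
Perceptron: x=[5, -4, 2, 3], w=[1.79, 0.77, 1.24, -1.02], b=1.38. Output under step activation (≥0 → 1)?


z = (5)·(1.79) + (-4)·(0.77) + (2)·(1.24) + (3)·(-1.02) + 1.38
  = 6.67
step(z) = 1 (z≥0)

1


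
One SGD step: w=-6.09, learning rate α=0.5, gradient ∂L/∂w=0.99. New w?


w_new = w - α·∇
= -6.09 - 0.5·0.99
= -6.09 - 0.495
= -6.585

-6.585


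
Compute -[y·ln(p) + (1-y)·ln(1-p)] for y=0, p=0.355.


BCE = -[y·ln(p) + (1-y)·ln(1-p)]
= -0 - 1·ln(1-0.355)
= -ln(0.645) = 0.4385

0.4385


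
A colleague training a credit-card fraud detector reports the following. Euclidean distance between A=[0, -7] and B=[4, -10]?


d = √((0-4)² + (-7+ 10)²)
  = √(16 + 9)
  = √25 = 5.0

5.0


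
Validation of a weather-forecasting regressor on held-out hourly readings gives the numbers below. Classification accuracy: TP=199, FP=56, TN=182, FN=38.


Accuracy = (TP+TN)/(TP+TN+FP+FN)
= (199+182)/(475)
= 381/475 = 80.21%

80.21%


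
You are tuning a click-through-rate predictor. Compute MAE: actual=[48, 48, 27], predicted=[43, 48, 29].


Absolute errors: |48-43|=5, |48-48|=0, |27-29|=2
Sum = 7
MAE = 7/3 = 7/3

7/3


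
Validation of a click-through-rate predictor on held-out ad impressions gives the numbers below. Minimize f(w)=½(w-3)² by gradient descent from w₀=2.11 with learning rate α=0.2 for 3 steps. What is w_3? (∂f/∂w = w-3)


step 1: grad = 2.11-3 = -0.89; w = 2.11 - 0.2·(-0.89) = 2.288
step 2: grad = 2.288-3 = -0.712; w = 2.288 - 0.2·(-0.712) = 2.4304
step 3: grad = 2.4304-3 = -0.5696; w = 2.4304 - 0.2·(-0.5696) = 2.54432

2.54432


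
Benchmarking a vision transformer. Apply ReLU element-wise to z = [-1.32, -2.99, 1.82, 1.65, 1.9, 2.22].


ReLU(-1.32) = max(0, -1.32) = 0.0
ReLU(-2.99) = max(0, -2.99) = 0.0
ReLU(1.82) = max(0, 1.82) = 1.82
ReLU(1.65) = max(0, 1.65) = 1.65
ReLU(1.9) = max(0, 1.9) = 1.9
ReLU(2.22) = max(0, 2.22) = 2.22
result = [0.0, 0.0, 1.82, 1.65, 1.9, 2.22]

[0.0, 0.0, 1.82, 1.65, 1.9, 2.22]


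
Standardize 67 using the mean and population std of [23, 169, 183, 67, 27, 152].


μ = 103.5, σ = 66.6177
z = (67 - 103.5)/66.6177 = -0.5479

-0.5479


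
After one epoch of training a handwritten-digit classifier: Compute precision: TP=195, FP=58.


Precision = TP/(TP+FP)
= 195/(195+58)
= 195/253 = 77.08%

77.08%


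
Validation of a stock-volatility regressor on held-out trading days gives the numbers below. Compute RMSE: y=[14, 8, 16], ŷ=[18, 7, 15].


MSE = 18/3 = 6
RMSE = √(18/3) = 2.4495

2.4495


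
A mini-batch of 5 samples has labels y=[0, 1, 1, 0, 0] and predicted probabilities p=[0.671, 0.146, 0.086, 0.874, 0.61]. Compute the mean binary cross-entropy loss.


L[0] = -ln(1-0.671) = -ln(0.329) = 1.1117
L[1] = -ln(0.146) = 1.9241
L[2] = -ln(0.086) = 2.4534
L[3] = -ln(1-0.874) = -ln(0.126) = 2.0715
L[4] = -ln(1-0.61) = -ln(0.39) = 0.9416
mean = (1.1117 + 1.9241 + 2.4534 + 2.0715 + 0.9416)/5 = 1.7005

1.7005


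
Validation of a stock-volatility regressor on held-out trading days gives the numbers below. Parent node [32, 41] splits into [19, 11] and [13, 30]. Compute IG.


Parent = [32, 41], H_parent = 0.989
H_left = 0.9481 (n=30), H_right = 0.8841 (n=43)
H_children = (30/73)·0.9481 + (43/73)·0.8841 = 0.9104
IG = 0.989 - 0.9104 = 0.0786

0.0786


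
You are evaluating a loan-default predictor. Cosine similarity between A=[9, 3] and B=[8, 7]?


A·B = 9·8 + 3·7 = 93
‖A‖ = √90 = 9.4868, ‖B‖ = √113 = 10.6301
cos = 93/(√90·√113) = 93/√10170 = 0.9222

0.9222


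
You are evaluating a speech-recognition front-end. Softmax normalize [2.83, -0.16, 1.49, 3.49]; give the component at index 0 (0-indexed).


Exponentials: e^2.83=16.9455, e^-0.16=0.8521, e^1.49=4.4371, e^3.49=32.7859
Sum = 55.0206
Softmax = [0.308, 0.0155, 0.0806, 0.5959]
p[0] = 16.9455/55.0206 = 0.308

0.308


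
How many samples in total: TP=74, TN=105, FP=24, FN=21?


Total = TP + TN + FP + FN
= 74 + 105 + 24 + 21
= 224
(Predicted positive: 98, predicted negative: 126)

224


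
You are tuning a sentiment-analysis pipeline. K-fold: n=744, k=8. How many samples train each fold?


Fold size = 744/8 = 93
Training per fold = 744 - 93 = 651

651


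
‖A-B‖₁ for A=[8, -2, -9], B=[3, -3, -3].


d = |8-3| + |-2+ 3| + |-9+ 3|
  = 5 + 1 + 6
  = 12

12


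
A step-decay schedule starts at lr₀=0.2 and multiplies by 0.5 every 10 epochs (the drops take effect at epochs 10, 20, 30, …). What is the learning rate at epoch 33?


n_drops = ⌊33/10⌋ = 3
lr = 0.2·0.5^3 = 0.2·0.125 = 0.025

0.025


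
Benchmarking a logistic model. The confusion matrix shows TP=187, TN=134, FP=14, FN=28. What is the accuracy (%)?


Accuracy = (TP+TN)/(TP+TN+FP+FN)
= (187+134)/(363)
= 321/363 = 88.43%

88.43%


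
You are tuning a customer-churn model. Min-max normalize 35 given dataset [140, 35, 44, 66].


min=35, max=140
(35-35)/(140-35) = 0/105 = 0.0

0.0


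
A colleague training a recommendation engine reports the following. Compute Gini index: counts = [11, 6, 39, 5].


Probabilities: [11/61, 6/61, 39/61, 5/61] ≈ [0.1803, 0.0984, 0.6393, 0.082]
Σpᵢ² = (121 + 36 + 1521 + 25)/61² = 1703/3721
Gini = 1 - Σpᵢ² = 1 - 1703/3721 = 0.5423

0.5423


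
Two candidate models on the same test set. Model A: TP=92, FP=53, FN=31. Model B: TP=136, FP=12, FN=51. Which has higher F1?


Model A: P=92/145=0.6345, R=92/123=0.748, F1=2PR/(P+R)=2TP/(2TP+FP+FN)=184/268=0.6866
Model B: P=136/148=0.9189, R=136/187=0.7273, F1=2PR/(P+R)=2TP/(2TP+FP+FN)=272/335=0.8119
0.6866 < 0.8119 → Model B

Model B


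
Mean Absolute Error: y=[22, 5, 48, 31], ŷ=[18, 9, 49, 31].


Absolute errors: |22-18|=4, |5-9|=4, |48-49|=1, |31-31|=0
Sum = 9
MAE = 9/4 = 9/4

9/4


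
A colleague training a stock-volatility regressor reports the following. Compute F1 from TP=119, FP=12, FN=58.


Precision = 119/131 = 0.9084
Recall = 119/177 = 0.6723
F1 = 2·P·R/(P+R) = 2·TP/(2·TP+FP+FN) = 238/(238+12+58) = 238/308 = 0.7727

0.7727


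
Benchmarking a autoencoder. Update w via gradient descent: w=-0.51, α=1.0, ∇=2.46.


w_new = w - α·∇
= -0.51 - 1.0·2.46
= -0.51 - 2.46
= -2.97

-2.97


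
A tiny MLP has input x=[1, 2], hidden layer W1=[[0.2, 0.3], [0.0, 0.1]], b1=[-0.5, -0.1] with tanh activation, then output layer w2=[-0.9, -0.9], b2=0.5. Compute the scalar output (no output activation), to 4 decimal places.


z1[0] = (0.2)·(1) + (0.3)·(2) - 0.5 = 0.3
z1[1] = (0.0)·(1) + (0.1)·(2) - 0.1 = 0.1
h = tanh(z1) = [0.2913, 0.0997]
output = (-0.9)·(0.2913) + (-0.9)·(0.0997) + 0.5 = 0.1481

0.1481


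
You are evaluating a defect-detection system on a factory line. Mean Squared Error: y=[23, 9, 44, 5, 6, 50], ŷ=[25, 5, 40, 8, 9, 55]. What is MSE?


Squared errors: (23-25)²=4, (9-5)²=16, (44-40)²=16, (5-8)²=9, (6-9)²=9, (50-55)²=25
Sum = 79
MSE = 79/6 = 79/6

79/6


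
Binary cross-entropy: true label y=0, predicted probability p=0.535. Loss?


BCE = -[y·ln(p) + (1-y)·ln(1-p)]
= -0 - 1·ln(1-0.535)
= -ln(0.465) = 0.7657

0.7657


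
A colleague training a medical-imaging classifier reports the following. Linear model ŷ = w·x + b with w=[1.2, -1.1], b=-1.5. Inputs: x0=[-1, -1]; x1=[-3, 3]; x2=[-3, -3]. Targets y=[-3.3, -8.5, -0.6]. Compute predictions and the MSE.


ŷ0 = (1.2)·(-1) + (-1.1)·(-1) - 1.5 = -1.6
ŷ1 = (1.2)·(-3) + (-1.1)·(3) - 1.5 = -8.4
ŷ2 = (1.2)·(-3) + (-1.1)·(-3) - 1.5 = -1.8
errors² = [2.89, 0.01, 1.44]
MSE = 4.3400/3 = 1.4467

1.4467


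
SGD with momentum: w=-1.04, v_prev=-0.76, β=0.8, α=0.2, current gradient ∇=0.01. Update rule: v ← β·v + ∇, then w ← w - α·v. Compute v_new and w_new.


v_new = 0.8·-0.76 + 0.01 = -0.608 + 0.01 = -0.598
w_new = -1.04 - 0.2·-0.598 = -1.04 + 0.1196 = -0.9204

v_new=-0.598, w_new=-0.9204


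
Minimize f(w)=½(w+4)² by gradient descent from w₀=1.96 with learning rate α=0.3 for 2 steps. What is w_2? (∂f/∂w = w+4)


step 1: grad = 1.96+4 = 5.96; w = 1.96 - 0.3·(5.96) = 0.172
step 2: grad = 0.172+4 = 4.172; w = 0.172 - 0.3·(4.172) = -1.0796

-1.0796


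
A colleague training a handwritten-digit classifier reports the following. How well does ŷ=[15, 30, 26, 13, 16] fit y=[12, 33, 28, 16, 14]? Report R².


ȳ = 20.6
SS_res = Σ(y-ŷ)² = 35
SS_tot = Σ(y-ȳ)² = 347.2
R² = 1 - SS_res/SS_tot = 1 - 0.1008 = 0.8992

0.8992


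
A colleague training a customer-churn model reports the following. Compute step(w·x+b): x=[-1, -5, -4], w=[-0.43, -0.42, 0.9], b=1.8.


z = (-1)·(-0.43) + (-5)·(-0.42) + (-4)·(0.9) + 1.8
  = 0.73
step(z) = 1 (z≥0)

1


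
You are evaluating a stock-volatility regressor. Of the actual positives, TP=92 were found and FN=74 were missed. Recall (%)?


Recall = TP/(TP+FN)
= 92/(92+74)
= 92/166 = 55.42%

55.42%


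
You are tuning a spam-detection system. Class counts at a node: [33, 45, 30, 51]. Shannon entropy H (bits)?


Probabilities: [33/159, 45/159, 30/159, 51/159] ≈ [0.2075, 0.283, 0.1887, 0.3208]
H = -((33/159)·log₂(33/159) + (45/159)·log₂(45/159) + (30/159)·log₂(30/159) + (51/159)·log₂(51/159))
  = 1.9663 bits

1.9663 bits


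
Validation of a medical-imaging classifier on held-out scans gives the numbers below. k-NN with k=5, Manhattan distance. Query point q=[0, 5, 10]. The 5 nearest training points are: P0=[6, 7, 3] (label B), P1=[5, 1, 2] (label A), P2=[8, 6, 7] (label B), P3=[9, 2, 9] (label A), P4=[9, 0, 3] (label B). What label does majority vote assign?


d(q,P0) = 15  (label B)
d(q,P1) = 17  (label A)
d(q,P2) = 12  (label B)
d(q,P3) = 13  (label A)
d(q,P4) = 21  (label B)
Votes: A=2, B=3
Majority → B

B


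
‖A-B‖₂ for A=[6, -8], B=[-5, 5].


d = √((6+ 5)² + (-8-5)²)
  = √(121 + 169)
  = √290 = 17.0294

17.0294


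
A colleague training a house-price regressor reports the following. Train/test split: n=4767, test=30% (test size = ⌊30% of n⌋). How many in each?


Test = ⌊4767·30/100⌋ = 1430
Train = 4767 - 1430 = 3337

Train: 3337, Test: 1430


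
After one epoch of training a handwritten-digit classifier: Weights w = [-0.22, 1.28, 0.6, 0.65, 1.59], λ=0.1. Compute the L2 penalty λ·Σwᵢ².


‖w‖₂² = (-0.22)² + (1.28)² + (0.6)² + (0.65)² + (1.59)²
     = 0.0484 + 1.6384 + 0.36 + 0.4225 + 2.5281
     = 4.9974
λ·‖w‖₂² = 0.1·4.9974 = 0.49974

0.49974


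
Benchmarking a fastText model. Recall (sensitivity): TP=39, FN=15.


Recall = TP/(TP+FN)
= 39/(39+15)
= 39/54 = 72.22%

72.22%


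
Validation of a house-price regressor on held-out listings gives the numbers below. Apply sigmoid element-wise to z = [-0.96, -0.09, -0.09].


σ(-0.96) = 1/(1+e^0.96) = 0.2769
σ(-0.09) = 1/(1+e^0.09) = 0.4775
σ(-0.09) = 1/(1+e^0.09) = 0.4775
result = [0.2769, 0.4775, 0.4775]

[0.2769, 0.4775, 0.4775]


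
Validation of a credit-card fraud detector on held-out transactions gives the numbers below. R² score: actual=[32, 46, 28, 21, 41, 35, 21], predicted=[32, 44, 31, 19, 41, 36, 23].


ȳ = 32
SS_res = Σ(y-ŷ)² = 22
SS_tot = Σ(y-ȳ)² = 544
R² = 1 - SS_res/SS_tot = 1 - 0.0404 = 0.9596

0.9596


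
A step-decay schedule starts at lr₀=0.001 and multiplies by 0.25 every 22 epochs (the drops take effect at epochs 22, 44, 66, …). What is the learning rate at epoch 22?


n_drops = ⌊22/22⌋ = 1
lr = 0.001·0.25^1 = 0.001·0.25 = 0.00025

0.00025


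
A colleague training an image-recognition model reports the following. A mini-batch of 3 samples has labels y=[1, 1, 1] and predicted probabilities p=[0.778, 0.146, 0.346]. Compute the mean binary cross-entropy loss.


L[0] = -ln(0.778) = 0.251
L[1] = -ln(0.146) = 1.9241
L[2] = -ln(0.346) = 1.0613
mean = (0.251 + 1.9241 + 1.0613)/3 = 1.0788

1.0788


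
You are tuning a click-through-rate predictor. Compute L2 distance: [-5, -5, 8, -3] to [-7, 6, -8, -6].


d = √((-5+ 7)² + (-5-6)² + (8+ 8)² + (-3+ 6)²)
  = √(4 + 121 + 256 + 9)
  = √390 = 19.7484

19.7484


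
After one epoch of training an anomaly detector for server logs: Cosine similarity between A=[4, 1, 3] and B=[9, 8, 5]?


A·B = 4·9 + 1·8 + 3·5 = 59
‖A‖ = √26 = 5.099, ‖B‖ = √170 = 13.0384
cos = 59/(√26·√170) = 59/√4420 = 0.8874

0.8874


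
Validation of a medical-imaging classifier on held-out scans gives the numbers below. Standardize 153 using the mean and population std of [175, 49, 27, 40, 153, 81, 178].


μ = 100.4286, σ = 61.4209
z = (153 - 100.4286)/61.4209 = 0.8559

0.8559


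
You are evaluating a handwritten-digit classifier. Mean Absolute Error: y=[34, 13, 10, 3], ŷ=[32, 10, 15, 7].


Absolute errors: |34-32|=2, |13-10|=3, |10-15|=5, |3-7|=4
Sum = 14
MAE = 14/4 = 7/2

7/2


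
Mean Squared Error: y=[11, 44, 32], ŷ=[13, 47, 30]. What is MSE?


Squared errors: (11-13)²=4, (44-47)²=9, (32-30)²=4
Sum = 17
MSE = 17/3 = 17/3

17/3


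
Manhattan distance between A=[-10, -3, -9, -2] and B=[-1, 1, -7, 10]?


d = |-10+ 1| + |-3-1| + |-9+ 7| + |-2-10|
  = 9 + 4 + 2 + 12
  = 27

27


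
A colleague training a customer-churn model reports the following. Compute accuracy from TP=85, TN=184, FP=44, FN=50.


Accuracy = (TP+TN)/(TP+TN+FP+FN)
= (85+184)/(363)
= 269/363 = 74.1%

74.1%


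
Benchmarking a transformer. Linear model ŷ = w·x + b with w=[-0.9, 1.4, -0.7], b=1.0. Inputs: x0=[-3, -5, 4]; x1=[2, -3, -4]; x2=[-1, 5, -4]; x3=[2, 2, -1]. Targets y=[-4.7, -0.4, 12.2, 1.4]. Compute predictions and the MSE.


ŷ0 = (-0.9)·(-3) + (1.4)·(-5) + (-0.7)·(4) + 1.0 = -6.1
ŷ1 = (-0.9)·(2) + (1.4)·(-3) + (-0.7)·(-4) + 1.0 = -2.2
ŷ2 = (-0.9)·(-1) + (1.4)·(5) + (-0.7)·(-4) + 1.0 = 11.7
ŷ3 = (-0.9)·(2) + (1.4)·(2) + (-0.7)·(-1) + 1.0 = 2.7
errors² = [1.96, 3.24, 0.25, 1.69]
MSE = 7.1400/4 = 1.785

1.785


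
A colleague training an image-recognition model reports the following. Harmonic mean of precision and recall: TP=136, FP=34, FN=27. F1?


Precision = 136/170 = 0.8
Recall = 136/163 = 0.8344
F1 = 2·P·R/(P+R) = 2·TP/(2·TP+FP+FN) = 272/(272+34+27) = 272/333 = 0.8168

0.8168


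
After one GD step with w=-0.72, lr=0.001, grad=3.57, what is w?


w_new = w - α·∇
= -0.72 - 0.001·3.57
= -0.72 - 0.00357
= -0.72357

-0.72357


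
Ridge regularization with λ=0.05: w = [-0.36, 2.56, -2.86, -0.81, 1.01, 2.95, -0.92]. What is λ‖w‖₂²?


‖w‖₂² = (-0.36)² + (2.56)² + (-2.86)² + (-0.81)² + (1.01)² + (2.95)² + (-0.92)²
     = 0.1296 + 6.5536 + 8.1796 + 0.6561 + 1.0201 + 8.7025 + 0.8464
     = 26.0879
λ·‖w‖₂² = 0.05·26.0879 = 1.304395

1.304395


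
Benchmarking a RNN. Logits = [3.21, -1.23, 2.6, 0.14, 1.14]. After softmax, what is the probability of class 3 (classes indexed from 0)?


Exponentials: e^3.21=24.7791, e^-1.23=0.2923, e^2.6=13.4637, e^0.14=1.1503, e^1.14=3.1268
Sum = 42.8122
Softmax = [0.5788, 0.0068, 0.3145, 0.0269, 0.073]
p[3] = 1.1503/42.8122 = 0.0269

0.0269


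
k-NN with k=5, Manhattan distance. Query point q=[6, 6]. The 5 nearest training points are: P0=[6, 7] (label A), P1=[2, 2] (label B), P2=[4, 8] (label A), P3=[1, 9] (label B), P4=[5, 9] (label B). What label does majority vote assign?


d(q,P0) = 1  (label A)
d(q,P1) = 8  (label B)
d(q,P2) = 4  (label A)
d(q,P3) = 8  (label B)
d(q,P4) = 4  (label B)
Votes: A=2, B=3
Majority → B

B


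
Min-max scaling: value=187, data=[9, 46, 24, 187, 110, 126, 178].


min=9, max=187
(187-9)/(187-9) = 178/178 = 1.0

1.0


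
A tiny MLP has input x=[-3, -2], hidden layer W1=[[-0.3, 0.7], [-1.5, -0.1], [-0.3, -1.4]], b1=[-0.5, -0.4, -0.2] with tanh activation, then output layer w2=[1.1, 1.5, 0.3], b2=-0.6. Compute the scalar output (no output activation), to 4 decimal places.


z1[0] = (-0.3)·(-3) + (0.7)·(-2) - 0.5 = -1.0
z1[1] = (-1.5)·(-3) + (-0.1)·(-2) - 0.4 = 4.3
z1[2] = (-0.3)·(-3) + (-1.4)·(-2) - 0.2 = 3.5
h = tanh(z1) = [-0.7616, 0.9996, 0.9982]
output = (1.1)·(-0.7616) + (1.5)·(0.9996) + (0.3)·(0.9982) - 0.6 = 0.3611

0.3611


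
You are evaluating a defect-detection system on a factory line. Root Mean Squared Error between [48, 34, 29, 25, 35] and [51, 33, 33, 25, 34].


MSE = 27/5 = 5.4
RMSE = √(27/5) = 2.3238

2.3238


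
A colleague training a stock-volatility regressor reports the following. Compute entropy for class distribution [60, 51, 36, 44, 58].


Probabilities: [60/249, 51/249, 36/249, 44/249, 58/249] ≈ [0.241, 0.2048, 0.1446, 0.1767, 0.2329]
H = -((60/249)·log₂(60/249) + (51/249)·log₂(51/249) + (36/249)·log₂(36/249) + (44/249)·log₂(44/249) + (58/249)·log₂(58/249))
  = 2.2981 bits

2.2981 bits


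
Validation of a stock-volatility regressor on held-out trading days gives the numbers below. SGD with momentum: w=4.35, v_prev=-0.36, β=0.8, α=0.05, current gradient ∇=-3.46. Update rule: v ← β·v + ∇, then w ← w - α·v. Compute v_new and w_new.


v_new = 0.8·-0.36 - 3.46 = -0.288 - 3.46 = -3.748
w_new = 4.35 - 0.05·-3.748 = 4.35 + 0.1874 = 4.5374

v_new=-3.748, w_new=4.5374


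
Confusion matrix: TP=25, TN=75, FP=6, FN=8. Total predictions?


Total = TP + TN + FP + FN
= 25 + 75 + 6 + 8
= 114
(Predicted positive: 31, predicted negative: 83)

114


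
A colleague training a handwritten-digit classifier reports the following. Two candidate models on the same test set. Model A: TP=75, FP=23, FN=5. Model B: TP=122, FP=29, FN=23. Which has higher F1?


Model A: P=75/98=0.7653, R=75/80=0.9375, F1=2PR/(P+R)=2TP/(2TP+FP+FN)=150/178=0.8427
Model B: P=122/151=0.8079, R=122/145=0.8414, F1=2PR/(P+R)=2TP/(2TP+FP+FN)=244/296=0.8243
0.8427 > 0.8243 → Model A

Model A


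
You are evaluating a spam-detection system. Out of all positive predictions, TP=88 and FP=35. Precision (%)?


Precision = TP/(TP+FP)
= 88/(88+35)
= 88/123 = 71.54%

71.54%


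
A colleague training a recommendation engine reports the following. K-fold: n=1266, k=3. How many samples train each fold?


Fold size = 1266/3 = 422
Training per fold = 1266 - 422 = 844

844


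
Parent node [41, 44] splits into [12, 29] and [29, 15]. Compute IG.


Parent = [41, 44], H_parent = 0.9991
H_left = 0.8722 (n=41), H_right = 0.9257 (n=44)
H_children = (41/85)·0.8722 + (44/85)·0.9257 = 0.8999
IG = 0.9991 - 0.8999 = 0.0992

0.0992


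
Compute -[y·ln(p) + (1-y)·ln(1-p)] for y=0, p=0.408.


BCE = -[y·ln(p) + (1-y)·ln(1-p)]
= -0 - 1·ln(1-0.408)
= -ln(0.592) = 0.5242

0.5242


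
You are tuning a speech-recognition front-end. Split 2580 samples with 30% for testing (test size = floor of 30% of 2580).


Test = ⌊2580·30/100⌋ = 774
Train = 2580 - 774 = 1806

Train: 1806, Test: 774


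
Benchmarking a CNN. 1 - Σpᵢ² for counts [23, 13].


Probabilities: [23/36, 13/36] ≈ [0.6389, 0.3611]
Σpᵢ² = (529 + 169)/36² = 698/1296
Gini = 1 - Σpᵢ² = 1 - 698/1296 = 0.4614

0.4614


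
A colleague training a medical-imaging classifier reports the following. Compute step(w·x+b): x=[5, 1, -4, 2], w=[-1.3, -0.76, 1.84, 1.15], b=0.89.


z = (5)·(-1.3) + (1)·(-0.76) + (-4)·(1.84) + (2)·(1.15) + 0.89
  = -11.43
step(z) = 0 (z<0)

0


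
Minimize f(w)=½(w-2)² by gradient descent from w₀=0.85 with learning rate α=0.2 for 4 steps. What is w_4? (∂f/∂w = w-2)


step 1: grad = 0.85-2 = -1.15; w = 0.85 - 0.2·(-1.15) = 1.08
step 2: grad = 1.08-2 = -0.92; w = 1.08 - 0.2·(-0.92) = 1.264
step 3: grad = 1.264-2 = -0.736; w = 1.264 - 0.2·(-0.736) = 1.4112
step 4: grad = 1.4112-2 = -0.5888; w = 1.4112 - 0.2·(-0.5888) = 1.52896

1.52896


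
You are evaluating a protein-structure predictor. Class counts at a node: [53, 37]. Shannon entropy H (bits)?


Probabilities: [53/90, 37/90] ≈ [0.5889, 0.4111]
H = -((53/90)·log₂(53/90) + (37/90)·log₂(37/90))
  = 0.9771 bits

0.9771 bits


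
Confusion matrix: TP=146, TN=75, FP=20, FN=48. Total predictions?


Total = TP + TN + FP + FN
= 146 + 75 + 20 + 48
= 289
(Predicted positive: 166, predicted negative: 123)

289


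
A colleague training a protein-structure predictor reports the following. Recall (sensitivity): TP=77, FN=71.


Recall = TP/(TP+FN)
= 77/(77+71)
= 77/148 = 52.03%

52.03%


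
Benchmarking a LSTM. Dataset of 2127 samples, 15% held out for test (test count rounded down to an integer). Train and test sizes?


Test = ⌊2127·15/100⌋ = 319
Train = 2127 - 319 = 1808

Train: 1808, Test: 319


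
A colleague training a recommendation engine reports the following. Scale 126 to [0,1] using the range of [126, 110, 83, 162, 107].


min=83, max=162
(126-83)/(162-83) = 43/79 = 0.5443

0.5443


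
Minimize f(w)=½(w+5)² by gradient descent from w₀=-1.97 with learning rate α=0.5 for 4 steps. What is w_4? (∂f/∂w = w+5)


step 1: grad = -1.97+5 = 3.03; w = -1.97 - 0.5·(3.03) = -3.485
step 2: grad = -3.485+5 = 1.515; w = -3.485 - 0.5·(1.515) = -4.2425
step 3: grad = -4.2425+5 = 0.7575; w = -4.2425 - 0.5·(0.7575) = -4.62125
step 4: grad = -4.62125+5 = 0.37875; w = -4.62125 - 0.5·(0.37875) = -4.810625

-4.810625


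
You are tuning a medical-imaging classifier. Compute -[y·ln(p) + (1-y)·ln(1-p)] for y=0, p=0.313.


BCE = -[y·ln(p) + (1-y)·ln(1-p)]
= -0 - 1·ln(1-0.313)
= -ln(0.687) = 0.3754

0.3754


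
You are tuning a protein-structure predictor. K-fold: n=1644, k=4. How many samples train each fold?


Fold size = 1644/4 = 411
Training per fold = 1644 - 411 = 1233

1233


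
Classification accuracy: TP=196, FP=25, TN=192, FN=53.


Accuracy = (TP+TN)/(TP+TN+FP+FN)
= (196+192)/(466)
= 388/466 = 83.26%

83.26%


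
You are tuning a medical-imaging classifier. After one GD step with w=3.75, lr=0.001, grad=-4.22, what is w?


w_new = w - α·∇
= 3.75 - 0.001·-4.22
= 3.75 + 0.00422
= 3.75422

3.75422
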